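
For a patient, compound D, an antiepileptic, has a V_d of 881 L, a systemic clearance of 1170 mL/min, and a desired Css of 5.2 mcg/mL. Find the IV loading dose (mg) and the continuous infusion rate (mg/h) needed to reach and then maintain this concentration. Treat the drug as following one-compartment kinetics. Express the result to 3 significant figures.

(a) 4580 mg; (b) 365 mg/h

LD = Vd · C_target = 881.0 × 5.2 = 4581 mg
Convert clearance: 1170 mL/min × 60 min/h ÷ 1000 mL/L = 70.20 L/h
Infusion rate = 70.20 L/h × 5.2 mg/L = 365.0 mg/h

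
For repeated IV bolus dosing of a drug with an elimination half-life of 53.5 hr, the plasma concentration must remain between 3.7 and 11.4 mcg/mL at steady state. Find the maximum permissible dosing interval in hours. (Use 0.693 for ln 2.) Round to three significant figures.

k = 0.693 / t½ = 0.693 / 53.5 = 0.01295 h⁻¹
Between IV bolus doses, concentration decays as C = C₀·e^(−kτ), so C_peak/C_trough = e^(kτ).
τ_max = ln(C_peak/C_trough) / k = ln(11.4/3.7) / 0.01295 = 1.125 / 0.01295 = 86.87 h

86.9 h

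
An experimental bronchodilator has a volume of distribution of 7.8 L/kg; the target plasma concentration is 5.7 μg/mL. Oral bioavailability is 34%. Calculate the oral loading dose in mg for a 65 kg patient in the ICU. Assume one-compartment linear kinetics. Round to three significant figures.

Vd = 7.8 L/kg × 65 kg = 507.0 L
LD = Vd × C / F = 507.0 × 5.700 / 0.34 = 8500 mg

8500 mg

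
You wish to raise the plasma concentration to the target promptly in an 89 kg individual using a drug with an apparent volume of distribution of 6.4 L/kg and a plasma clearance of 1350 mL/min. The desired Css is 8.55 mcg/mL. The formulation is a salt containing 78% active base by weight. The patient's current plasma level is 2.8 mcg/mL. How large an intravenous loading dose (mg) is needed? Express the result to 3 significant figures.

4200 mg

Total Vd = 6.4 × 89 = 569.6 L
Concentration deficit ΔC = 8.55 − 2.8 = 5.750 mg/L
LD = Vd × ΔC / S = 569.6 × 5.750 / 0.78 = 4199 mg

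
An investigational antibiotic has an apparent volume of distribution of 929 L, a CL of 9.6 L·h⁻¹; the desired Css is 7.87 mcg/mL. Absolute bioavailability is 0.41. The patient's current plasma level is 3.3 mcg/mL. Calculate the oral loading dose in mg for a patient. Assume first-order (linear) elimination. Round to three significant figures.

10400 mg

The loading dose fills Vd to the target concentration; clearance is irrelevant here.
Concentration deficit ΔC = 7.87 − 3.3 = 4.570 mg/L
LD = Vd × ΔC / F = 929.0 × 4.570 / 0.41 = 10350 mg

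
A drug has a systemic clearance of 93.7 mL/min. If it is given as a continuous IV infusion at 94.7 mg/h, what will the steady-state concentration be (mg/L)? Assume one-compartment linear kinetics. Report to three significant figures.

CL = 93.7 mL/min = 93.7 × 0.06 = 5.622 L/h
Css = rate / CL = 94.7 / 5.622 = 16.84 mg/L

16.8 mg/L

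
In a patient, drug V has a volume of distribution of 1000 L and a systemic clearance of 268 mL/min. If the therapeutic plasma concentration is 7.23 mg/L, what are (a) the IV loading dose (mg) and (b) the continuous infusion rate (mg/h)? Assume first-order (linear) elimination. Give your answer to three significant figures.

(a) 7230 mg; (b) 116 mg/h

LD = Vd · C_target = 1000 × 7.23 = 7230 mg
Convert clearance: 268 mL/min × 60 min/h ÷ 1000 mL/L = 16.08 L/h
Infusion rate = 16.08 L/h × 7.23 mg/L = 116.3 mg/h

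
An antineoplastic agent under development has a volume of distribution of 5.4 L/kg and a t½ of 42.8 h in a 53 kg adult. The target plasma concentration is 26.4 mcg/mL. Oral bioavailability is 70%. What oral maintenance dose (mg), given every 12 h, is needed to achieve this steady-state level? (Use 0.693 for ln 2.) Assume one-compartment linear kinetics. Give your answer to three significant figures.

Vd = 5.4 L/kg × 53 kg = 286.2 L
k = 0.693/42.8 = 0.01619 h⁻¹, so CL = k·Vd = 0.01619 × 286.2 = 4.634 L/h
D = CL × Css × τ / F = 4.634 × 26.4 × 12 / 0.7 = 2097 mg

2100 mg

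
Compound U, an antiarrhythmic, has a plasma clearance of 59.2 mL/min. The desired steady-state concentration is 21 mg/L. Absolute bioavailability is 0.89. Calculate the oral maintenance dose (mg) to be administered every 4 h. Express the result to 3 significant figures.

335 mg

CL = 59.2 mL/min = 59.2 × 0.06 = 3.552 L/h
D = CL × Css × τ / F = 3.552 × 21 × 4 / 0.89 = 335.2 mg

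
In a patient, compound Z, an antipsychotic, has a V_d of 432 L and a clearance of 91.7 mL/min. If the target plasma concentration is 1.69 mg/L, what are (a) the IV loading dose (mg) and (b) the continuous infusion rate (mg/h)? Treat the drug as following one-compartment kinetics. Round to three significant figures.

(a) 730 mg; (b) 9.30 mg/h

Loading dose = Vd × C = 432.0 × 1.69 = 730.1 mg
CL = 91.7 mL/min × 60/1000 = 5.502 L/h
Maintenance: replace elimination → rate = CL × Css = 5.502 × 1.69 = 9.298 mg/h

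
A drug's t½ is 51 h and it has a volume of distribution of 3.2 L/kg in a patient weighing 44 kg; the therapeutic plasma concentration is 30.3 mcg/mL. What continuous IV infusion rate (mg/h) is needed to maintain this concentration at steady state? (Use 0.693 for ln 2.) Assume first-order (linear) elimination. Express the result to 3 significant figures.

58.0 mg/h

Vd = 3.2 L/kg × 44 kg = 140.8 L
CL = 0.693 × Vd / t½ = 0.693 × 140.8 / 51 = 1.913 L/h
Infusion rate = CL × Css = 1.913 × 30.3 = 57.96 mg/h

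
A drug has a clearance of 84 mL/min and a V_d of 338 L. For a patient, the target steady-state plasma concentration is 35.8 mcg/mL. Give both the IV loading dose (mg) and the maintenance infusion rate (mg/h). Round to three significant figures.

LD = Vd · C_target = 338.0 × 35.8 = 12100 mg
Convert clearance: 84 mL/min × 60 min/h ÷ 1000 mL/L = 5.040 L/h
Maintenance infusion rate = CL × Css = 5.040 × 35.8 = 180.4 mg/h

(a) 12100 mg; (b) 180 mg/h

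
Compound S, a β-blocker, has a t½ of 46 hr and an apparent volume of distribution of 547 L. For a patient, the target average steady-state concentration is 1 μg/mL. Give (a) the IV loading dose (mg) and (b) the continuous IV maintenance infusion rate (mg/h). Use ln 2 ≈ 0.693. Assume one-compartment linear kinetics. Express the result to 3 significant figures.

LD = Vd × C = 547.0 × 1 = 547.0 mg
CL = 0.693 × Vd / t½ = 0.693 × 547.0 / 46 = 8.241 L/h
Infusion rate = CL × Css = 8.241 × 1 = 8.241 mg/h

(a) 547 mg; (b) 8.24 mg/h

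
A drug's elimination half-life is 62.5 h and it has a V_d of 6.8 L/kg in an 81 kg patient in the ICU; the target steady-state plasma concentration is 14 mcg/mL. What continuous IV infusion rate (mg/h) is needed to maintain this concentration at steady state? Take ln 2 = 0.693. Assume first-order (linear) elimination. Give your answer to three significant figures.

Vd(total) = 81 kg × 6.8 L/kg = 550.8 L
CL = 0.693 × Vd / t½ = 0.693 × 550.8 / 62.5 = 6.107 L/h
Infusion rate = CL × Css = 6.107 × 14 = 85.50 mg/h

85.5 mg/h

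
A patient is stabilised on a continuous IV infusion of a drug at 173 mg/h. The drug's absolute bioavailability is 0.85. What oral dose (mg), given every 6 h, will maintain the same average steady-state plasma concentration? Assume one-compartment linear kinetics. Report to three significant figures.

1220 mg

To maintain the same Css, the systemic dosing rate must be unchanged: F·D/τ = infusion rate.
D = rate × τ / F = 173 × 6 / 0.85 = 1221 mg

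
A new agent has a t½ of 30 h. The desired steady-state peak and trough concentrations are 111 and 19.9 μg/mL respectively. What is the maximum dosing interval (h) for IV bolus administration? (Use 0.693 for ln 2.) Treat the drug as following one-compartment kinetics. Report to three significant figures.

k = 0.693 / t½ = 0.693 / 30 = 0.02310 h⁻¹
Between IV bolus doses, concentration decays as C = C₀·e^(−kτ), so C_peak/C_trough = e^(kτ).
τ_max = ln(C_peak/C_trough) / k = ln(111/19.9) / 0.02310 = 1.719 / 0.02310 = 74.42 h

74.4 h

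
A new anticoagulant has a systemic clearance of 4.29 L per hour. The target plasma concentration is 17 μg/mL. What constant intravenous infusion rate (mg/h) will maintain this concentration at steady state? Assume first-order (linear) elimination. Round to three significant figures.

72.9 mg/h

R₀ = 4.290 × 17 = 72.93 mg/h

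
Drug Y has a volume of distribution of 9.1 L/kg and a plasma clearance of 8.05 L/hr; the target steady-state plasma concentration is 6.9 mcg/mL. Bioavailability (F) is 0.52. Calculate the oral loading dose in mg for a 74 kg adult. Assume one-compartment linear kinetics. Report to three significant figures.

Vd(total) = 74 kg × 9.1 L/kg = 673.4 L
LD = Vd × C / F = 673.4 × 6.900 / 0.52 = 8936 mg

8940 mg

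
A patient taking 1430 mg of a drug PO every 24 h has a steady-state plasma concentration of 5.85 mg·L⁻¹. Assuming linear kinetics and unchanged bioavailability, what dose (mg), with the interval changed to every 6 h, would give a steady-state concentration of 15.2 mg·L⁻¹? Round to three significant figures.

929 mg

With linear kinetics, Css is proportional to dose rate (D/τ) at fixed clearance.
D₂ = D₁ × (Css,target / Css,current) × (τ₂/τ₁) = 1430 × (15.2/5.85) × (6/24) = 928.9 mg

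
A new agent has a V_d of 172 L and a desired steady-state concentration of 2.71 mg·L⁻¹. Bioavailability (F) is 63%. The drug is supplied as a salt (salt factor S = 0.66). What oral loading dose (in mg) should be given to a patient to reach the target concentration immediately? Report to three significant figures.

1120 mg

LD = Vd × C / F / S = 172.0 × 2.710 / 0.63 / 0.66 = 1121 mg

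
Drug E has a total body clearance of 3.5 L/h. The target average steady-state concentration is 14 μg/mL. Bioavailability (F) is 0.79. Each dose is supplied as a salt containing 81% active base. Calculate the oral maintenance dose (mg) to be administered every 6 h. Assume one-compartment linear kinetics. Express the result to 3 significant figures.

D = CL × Css × τ / F / S = 3.500 × 14 × 6 / 0.79 / 0.81 = 459.4 mg

459 mg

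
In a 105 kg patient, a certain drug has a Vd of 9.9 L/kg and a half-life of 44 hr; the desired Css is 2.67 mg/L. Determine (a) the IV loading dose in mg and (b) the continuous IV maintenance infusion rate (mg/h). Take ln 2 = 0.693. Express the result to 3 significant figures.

(a) 2780 mg; (b) 43.7 mg/h

Vd = 9.9 L/kg × 105 kg = 1040 L
LD = Vd × C = 1040 × 2.67 = 2777 mg
CL = 0.693 × Vd / t½ = 0.693 × 1040 / 44 = 16.38 L/h
Infusion rate = CL × Css = 16.38 × 2.67 = 43.73 mg/h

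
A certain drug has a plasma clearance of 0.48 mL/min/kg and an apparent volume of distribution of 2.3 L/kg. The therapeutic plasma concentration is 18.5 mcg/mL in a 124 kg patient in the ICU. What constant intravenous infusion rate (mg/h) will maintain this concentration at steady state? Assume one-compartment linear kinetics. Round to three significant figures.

66.1 mg/h

CL = 0.48 mL/min/kg × 124 kg = 59.52 mL/min = 59.52 × 60/1000 = 3.571 L/h
Rate = CL × Css = 3.571 × 18.5 = 66.06 mg/h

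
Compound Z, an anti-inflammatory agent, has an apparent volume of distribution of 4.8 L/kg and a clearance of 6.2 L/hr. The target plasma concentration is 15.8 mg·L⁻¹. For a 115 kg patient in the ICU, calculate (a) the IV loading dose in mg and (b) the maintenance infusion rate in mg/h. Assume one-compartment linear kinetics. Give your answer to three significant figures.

(a) 8720 mg; (b) 98.0 mg/h

Vd = 4.8 L/kg × 115 kg = 552.0 L
LD = Vd · C_target = 552.0 × 15.8 = 8722 mg
Infusion rate = 6.200 L/h × 15.8 mg/L = 97.96 mg/h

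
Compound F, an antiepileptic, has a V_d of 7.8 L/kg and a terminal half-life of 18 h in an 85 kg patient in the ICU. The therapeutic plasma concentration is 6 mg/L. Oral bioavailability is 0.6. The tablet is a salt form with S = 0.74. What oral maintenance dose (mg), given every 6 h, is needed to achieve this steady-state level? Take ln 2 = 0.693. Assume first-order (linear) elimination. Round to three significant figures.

2070 mg

Vd = 7.8 L/kg × 85 kg = 663.0 L
CL = 0.693 × Vd / t½ = 0.693 × 663.0 / 18 = 25.53 L/h
D = CL × Css × τ / F / S = 25.53 × 6 × 6 / 0.6 / 0.74 = 2070 mg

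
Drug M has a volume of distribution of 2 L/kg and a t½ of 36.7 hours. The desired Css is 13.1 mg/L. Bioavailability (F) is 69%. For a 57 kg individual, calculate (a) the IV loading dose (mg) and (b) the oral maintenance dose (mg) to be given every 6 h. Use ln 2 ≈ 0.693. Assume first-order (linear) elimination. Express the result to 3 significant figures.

(a) 1490 mg; (b) 245 mg

Vd = 2 L/kg × 57 kg = 114.0 L
LD = Vd × C = 114.0 × 13.1 = 1493 mg
CL = 0.693 × Vd / t½ = 0.693 × 114.0 / 36.7 = 2.153 L/h
D = CL × Css × τ / F = 2.153 × 13.1 × 6 / 0.69 = 245.3 mg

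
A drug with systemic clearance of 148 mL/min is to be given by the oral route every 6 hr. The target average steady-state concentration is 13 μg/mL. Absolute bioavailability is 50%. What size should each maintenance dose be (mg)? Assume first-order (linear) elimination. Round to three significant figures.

CL = 148 mL/min × 60/1000 = 8.880 L/h
D = CL × Css × τ / F = 8.880 × 13 × 6 / 0.5 = 1385 mg

1390 mg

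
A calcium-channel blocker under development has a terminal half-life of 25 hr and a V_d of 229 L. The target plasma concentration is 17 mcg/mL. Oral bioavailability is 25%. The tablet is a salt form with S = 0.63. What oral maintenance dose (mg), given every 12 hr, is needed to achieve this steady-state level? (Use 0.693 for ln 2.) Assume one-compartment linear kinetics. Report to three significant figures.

8220 mg

CL = 0.693 × Vd / t½ = 0.693 × 229.0 / 25 = 6.348 L/h
D = CL × Css × τ / F / S = 6.348 × 17 × 12 / 0.25 / 0.63 = 8222 mg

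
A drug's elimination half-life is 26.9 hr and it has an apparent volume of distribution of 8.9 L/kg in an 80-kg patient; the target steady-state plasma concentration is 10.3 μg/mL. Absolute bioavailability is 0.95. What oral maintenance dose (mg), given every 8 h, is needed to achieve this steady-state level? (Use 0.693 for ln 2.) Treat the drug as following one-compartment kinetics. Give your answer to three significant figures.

1590 mg

Vd(total) = 80 kg × 8.9 L/kg = 712.0 L
k = 0.693/26.9 = 0.02576 h⁻¹, so CL = k·Vd = 0.02576 × 712.0 = 18.34 L/h
D = CL × Css × τ / F = 18.34 × 10.3 × 8 / 0.95 = 1591 mg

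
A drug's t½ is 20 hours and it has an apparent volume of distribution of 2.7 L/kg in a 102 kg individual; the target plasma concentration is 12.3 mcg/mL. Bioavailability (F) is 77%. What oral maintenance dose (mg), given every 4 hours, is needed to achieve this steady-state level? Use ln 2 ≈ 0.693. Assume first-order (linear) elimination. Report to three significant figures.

610 mg

Vd = 2.7 L/kg × 102 kg = 275.4 L
CL = 0.693 × Vd / t½ = 0.693 × 275.4 / 20 = 9.543 L/h
D = CL × Css × τ / F = 9.543 × 12.3 × 4 / 0.77 = 609.8 mg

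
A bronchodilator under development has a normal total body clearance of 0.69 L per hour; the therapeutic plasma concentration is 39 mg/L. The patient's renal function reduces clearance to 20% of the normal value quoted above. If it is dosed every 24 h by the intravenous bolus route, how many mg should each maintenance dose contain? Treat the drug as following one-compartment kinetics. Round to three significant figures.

Patient clearance = 0.2 × 0.6900 = 0.1380 L/h
D = CL × Css × τ = 0.1380 × 39 × 24 = 129.2 mg

129 mg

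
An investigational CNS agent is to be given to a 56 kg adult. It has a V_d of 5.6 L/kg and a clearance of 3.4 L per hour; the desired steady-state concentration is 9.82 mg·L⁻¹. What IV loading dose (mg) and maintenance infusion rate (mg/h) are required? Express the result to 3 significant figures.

Vd(total) = 56 kg × 5.6 L/kg = 313.6 L
Loading dose = Vd × C = 313.6 × 9.82 = 3080 mg
Maintenance infusion rate = CL × Css = 3.400 × 9.82 = 33.39 mg/h

(a) 3080 mg; (b) 33.4 mg/h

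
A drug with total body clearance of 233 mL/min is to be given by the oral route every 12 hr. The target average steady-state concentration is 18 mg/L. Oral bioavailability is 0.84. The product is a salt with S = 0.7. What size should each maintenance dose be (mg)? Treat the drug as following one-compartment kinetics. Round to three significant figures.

5140 mg

CL = 233 mL/min × 60/1000 = 13.98 L/h
D = CL × Css × τ / F / S = 13.98 × 18 × 12 / 0.84 / 0.7 = 5136 mg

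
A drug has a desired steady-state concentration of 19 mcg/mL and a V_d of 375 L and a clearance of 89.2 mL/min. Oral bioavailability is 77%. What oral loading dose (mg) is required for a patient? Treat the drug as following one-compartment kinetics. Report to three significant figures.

9250 mg

The loading dose fills Vd to the target concentration; clearance is irrelevant here.
LD = Vd × C / F = 375.0 × 19.00 / 0.77 = 9253 mg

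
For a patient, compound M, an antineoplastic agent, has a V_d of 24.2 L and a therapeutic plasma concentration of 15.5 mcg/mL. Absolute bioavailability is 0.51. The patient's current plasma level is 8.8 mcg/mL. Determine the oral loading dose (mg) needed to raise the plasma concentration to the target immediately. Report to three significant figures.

The loading dose fills Vd to the target concentration.
Concentration deficit ΔC = 15.5 − 8.8 = 6.700 mg/L
LD = Vd × ΔC / F = 24.20 × 6.700 / 0.51 = 317.9 mg

318 mg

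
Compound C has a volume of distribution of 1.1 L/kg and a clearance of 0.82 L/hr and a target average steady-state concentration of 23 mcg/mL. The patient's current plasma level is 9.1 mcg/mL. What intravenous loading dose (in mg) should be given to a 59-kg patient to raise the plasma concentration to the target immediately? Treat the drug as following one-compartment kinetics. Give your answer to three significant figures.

902 mg

Vd(total) = 59 kg × 1.1 L/kg = 64.90 L
Concentration deficit ΔC = 23 − 9.1 = 13.90 mg/L
LD = Vd × ΔC = 64.90 × 13.90 = 902.1 mg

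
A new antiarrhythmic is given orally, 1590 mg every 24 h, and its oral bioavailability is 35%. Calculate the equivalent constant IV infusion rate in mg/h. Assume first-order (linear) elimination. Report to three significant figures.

Equivalent systemic input: infusion rate = F·D/τ.
Rate = 0.35 × 1590 / 24 = 23.19 mg/h

23.2 mg/h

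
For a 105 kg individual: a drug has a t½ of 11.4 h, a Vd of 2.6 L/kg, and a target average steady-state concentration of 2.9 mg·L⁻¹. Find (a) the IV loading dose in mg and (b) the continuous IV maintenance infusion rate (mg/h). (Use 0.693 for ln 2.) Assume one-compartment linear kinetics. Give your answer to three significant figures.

(a) 792 mg; (b) 48.1 mg/h

Total Vd = 2.6 × 105 = 273.0 L
LD = Vd × C = 273.0 × 2.9 = 791.7 mg
CL = 0.693 × Vd / t½ = 0.693 × 273.0 / 11.4 = 16.60 L/h
Infusion rate = CL × Css = 16.60 × 2.9 = 48.14 mg/h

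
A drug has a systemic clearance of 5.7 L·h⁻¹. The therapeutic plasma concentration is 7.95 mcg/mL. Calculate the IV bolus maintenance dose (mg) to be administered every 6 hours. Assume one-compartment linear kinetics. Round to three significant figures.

272 mg

D = CL × Css × τ = 5.700 × 7.95 × 6 = 271.9 mg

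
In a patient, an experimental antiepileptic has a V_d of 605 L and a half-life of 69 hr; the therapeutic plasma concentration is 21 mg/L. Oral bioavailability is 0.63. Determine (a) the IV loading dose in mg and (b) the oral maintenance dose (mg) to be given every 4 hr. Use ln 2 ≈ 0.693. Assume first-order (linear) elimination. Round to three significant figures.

(a) 12700 mg; (b) 810 mg

LD = Vd × C = 605.0 × 21 = 12710 mg
CL = 0.693 × Vd / t½ = 0.693 × 605.0 / 69 = 6.076 L/h
D = CL × Css × τ / F = 6.076 × 21 × 4 / 0.63 = 810.1 mg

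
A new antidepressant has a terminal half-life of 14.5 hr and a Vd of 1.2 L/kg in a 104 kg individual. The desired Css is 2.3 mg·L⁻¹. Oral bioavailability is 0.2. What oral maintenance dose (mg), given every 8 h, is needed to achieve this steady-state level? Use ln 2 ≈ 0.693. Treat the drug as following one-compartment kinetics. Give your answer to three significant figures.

Vd(total) = 104 kg × 1.2 L/kg = 124.8 L
CL = 0.693 × Vd / t½ = 0.693 × 124.8 / 14.5 = 5.965 L/h
D = CL × Css × τ / F = 5.965 × 2.3 × 8 / 0.2 = 548.8 mg

549 mg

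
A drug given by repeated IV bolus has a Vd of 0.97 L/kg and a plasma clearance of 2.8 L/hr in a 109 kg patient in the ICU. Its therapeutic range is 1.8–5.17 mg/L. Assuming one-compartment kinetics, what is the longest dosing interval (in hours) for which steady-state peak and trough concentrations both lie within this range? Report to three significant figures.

Vd = 0.97 L/kg × 109 kg = 105.7 L
k = CL / Vd = 2.800 / 105.7 = 0.02649 h⁻¹
Between IV bolus doses, concentration decays as C = C₀·e^(−kτ), so C_peak/C_trough = e^(kτ).
τ_max = ln(C_peak/C_trough) / k = ln(5.17/1.8) / 0.02649 = 1.055 / 0.02649 = 39.83 h

39.8 h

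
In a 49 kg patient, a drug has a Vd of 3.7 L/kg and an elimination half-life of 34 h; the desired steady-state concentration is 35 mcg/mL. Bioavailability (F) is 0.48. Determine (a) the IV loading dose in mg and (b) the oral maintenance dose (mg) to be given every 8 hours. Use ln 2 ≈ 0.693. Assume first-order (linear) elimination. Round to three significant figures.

Vd(total) = 49 kg × 3.7 L/kg = 181.3 L
LD = Vd × C = 181.3 × 35 = 6346 mg
CL = 0.693 × Vd / t½ = 0.693 × 181.3 / 34 = 3.695 L/h
D = CL × Css × τ / F = 3.695 × 35 × 8 / 0.48 = 2155 mg

(a) 6350 mg; (b) 2160 mg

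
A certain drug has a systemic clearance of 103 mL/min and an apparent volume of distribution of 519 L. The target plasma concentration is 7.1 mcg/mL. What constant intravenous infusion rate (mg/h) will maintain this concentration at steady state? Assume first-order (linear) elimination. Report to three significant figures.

CL = 103 mL/min × 60/1000 = 6.180 L/h
R₀ = 6.180 × 7.1 = 43.88 mg/h

43.9 mg/h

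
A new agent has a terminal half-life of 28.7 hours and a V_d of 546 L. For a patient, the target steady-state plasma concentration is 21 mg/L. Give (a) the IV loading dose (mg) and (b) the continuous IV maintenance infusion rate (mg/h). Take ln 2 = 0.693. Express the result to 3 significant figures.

LD = Vd × C = 546.0 × 21 = 11470 mg
CL = 0.693 × Vd / t½ = 0.693 × 546.0 / 28.7 = 13.18 L/h
Infusion rate = CL × Css = 13.18 × 21 = 276.8 mg/h

(a) 11500 mg; (b) 277 mg/h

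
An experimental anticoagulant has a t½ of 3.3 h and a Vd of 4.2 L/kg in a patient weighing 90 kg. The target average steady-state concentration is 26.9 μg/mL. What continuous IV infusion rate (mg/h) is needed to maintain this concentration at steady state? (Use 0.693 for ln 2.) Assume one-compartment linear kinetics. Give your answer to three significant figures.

Total Vd = 4.2 × 90 = 378.0 L
CL = 0.693 × Vd / t½ = 0.693 × 378.0 / 3.3 = 79.38 L/h
Infusion rate = CL × Css = 79.38 × 26.9 = 2135 mg/h

2140 mg/h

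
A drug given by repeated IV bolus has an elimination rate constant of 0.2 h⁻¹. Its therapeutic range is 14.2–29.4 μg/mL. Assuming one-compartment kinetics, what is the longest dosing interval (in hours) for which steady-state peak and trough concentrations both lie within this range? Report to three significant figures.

3.64 h

Between IV bolus doses, concentration decays as C = C₀·e^(−kτ), so C_peak/C_trough = e^(kτ).
τ_max = ln(C_peak/C_trough) / k = ln(29.4/14.2) / 0.2000 = 0.7278 / 0.2000 = 3.639 h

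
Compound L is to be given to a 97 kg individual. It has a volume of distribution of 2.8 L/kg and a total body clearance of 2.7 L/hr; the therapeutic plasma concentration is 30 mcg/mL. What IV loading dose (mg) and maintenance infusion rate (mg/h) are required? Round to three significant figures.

Vd(total) = 97 kg × 2.8 L/kg = 271.6 L
Loading: fill Vd to C_target → 271.6 L × 30 mg/L = 8148 mg
Maintenance: replace elimination → rate = CL × Css = 2.700 × 30 = 81.00 mg/h

(a) 8150 mg; (b) 81.0 mg/h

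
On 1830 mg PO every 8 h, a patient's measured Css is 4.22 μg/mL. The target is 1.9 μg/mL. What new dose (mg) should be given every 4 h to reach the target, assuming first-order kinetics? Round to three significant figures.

With linear kinetics, Css is proportional to dose rate (D/τ) at fixed clearance.
D₂ = D₁ × (Css,target / Css,current) × (τ₂/τ₁) = 1830 × (1.9/4.22) × (4/8) = 412.0 mg

412 mg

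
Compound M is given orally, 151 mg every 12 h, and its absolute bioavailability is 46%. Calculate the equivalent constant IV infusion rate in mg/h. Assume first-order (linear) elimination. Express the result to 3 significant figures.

5.79 mg/h

Equivalent systemic input: infusion rate = F·D/τ.
Rate = 0.46 × 151 / 12 = 5.788 mg/h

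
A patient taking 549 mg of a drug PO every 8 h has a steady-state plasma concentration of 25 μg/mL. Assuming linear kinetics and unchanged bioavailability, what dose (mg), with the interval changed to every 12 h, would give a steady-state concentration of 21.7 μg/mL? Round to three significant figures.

715 mg

With linear kinetics, Css is proportional to dose rate (D/τ) at fixed clearance.
D₂ = D₁ × (Css,target / Css,current) × (τ₂/τ₁) = 549 × (21.7/25) × (12/8) = 714.8 mg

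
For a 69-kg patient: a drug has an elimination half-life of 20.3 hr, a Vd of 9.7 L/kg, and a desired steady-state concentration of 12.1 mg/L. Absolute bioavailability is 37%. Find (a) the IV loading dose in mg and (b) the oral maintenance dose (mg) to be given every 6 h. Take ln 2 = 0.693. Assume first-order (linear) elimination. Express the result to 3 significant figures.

Vd(total) = 69 kg × 9.7 L/kg = 669.3 L
LD = Vd × C = 669.3 × 12.1 = 8099 mg
CL = 0.693 × Vd / t½ = 0.693 × 669.3 / 20.3 = 22.85 L/h
D = CL × Css × τ / F = 22.85 × 12.1 × 6 / 0.37 = 4484 mg

(a) 8100 mg; (b) 4480 mg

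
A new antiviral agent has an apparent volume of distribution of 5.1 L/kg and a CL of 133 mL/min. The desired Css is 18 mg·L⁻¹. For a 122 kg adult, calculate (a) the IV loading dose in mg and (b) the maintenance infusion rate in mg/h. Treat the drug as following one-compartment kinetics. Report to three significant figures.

Total Vd = 5.1 × 122 = 622.2 L
Loading dose = Vd × C = 622.2 × 18 = 11200 mg
CL = 133 mL/min = 133 × 0.06 = 7.980 L/h
Infusion rate = 7.980 L/h × 18 mg/L = 143.6 mg/h

(a) 11200 mg; (b) 144 mg/h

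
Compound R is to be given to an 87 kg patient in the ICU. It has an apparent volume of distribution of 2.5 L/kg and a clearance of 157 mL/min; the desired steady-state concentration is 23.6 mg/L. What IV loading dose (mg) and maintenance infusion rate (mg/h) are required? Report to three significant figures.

(a) 5130 mg; (b) 222 mg/h

Total Vd = 2.5 × 87 = 217.5 L
Loading dose = Vd × C = 217.5 × 23.6 = 5133 mg
CL = 157 mL/min = 157 × 0.06 = 9.420 L/h
Maintenance infusion rate = CL × Css = 9.420 × 23.6 = 222.3 mg/h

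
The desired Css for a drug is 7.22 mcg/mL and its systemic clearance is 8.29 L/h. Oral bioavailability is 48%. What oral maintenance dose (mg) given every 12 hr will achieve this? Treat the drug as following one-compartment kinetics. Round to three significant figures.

1500 mg

D = CL × Css × τ / F = 8.290 × 7.22 × 12 / 0.48 = 1496 mg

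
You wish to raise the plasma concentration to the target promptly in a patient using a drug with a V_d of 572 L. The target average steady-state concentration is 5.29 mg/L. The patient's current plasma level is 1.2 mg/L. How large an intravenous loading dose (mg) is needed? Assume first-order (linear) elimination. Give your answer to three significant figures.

The loading dose fills Vd to the target concentration.
Concentration deficit ΔC = 5.29 − 1.2 = 4.090 mg/L
LD = Vd × ΔC = 572.0 × 4.090 = 2339 mg

2340 mg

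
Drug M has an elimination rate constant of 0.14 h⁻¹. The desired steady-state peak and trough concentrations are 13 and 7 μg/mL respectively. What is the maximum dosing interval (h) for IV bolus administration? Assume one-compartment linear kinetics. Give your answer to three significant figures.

Between IV bolus doses, concentration decays as C = C₀·e^(−kτ), so C_peak/C_trough = e^(kτ).
τ_max = ln(C_peak/C_trough) / k = ln(13/7) / 0.1400 = 0.6190 / 0.1400 = 4.421 h

4.42 h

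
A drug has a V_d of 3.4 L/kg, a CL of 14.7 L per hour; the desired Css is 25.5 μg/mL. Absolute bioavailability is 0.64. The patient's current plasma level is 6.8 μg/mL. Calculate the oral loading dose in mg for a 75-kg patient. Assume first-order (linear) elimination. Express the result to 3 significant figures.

7450 mg

Vd(total) = 75 kg × 3.4 L/kg = 255.0 L
Concentration deficit ΔC = 25.5 − 6.8 = 18.70 mg/L
LD = Vd × ΔC / F = 255.0 × 18.70 / 0.64 = 7451 mg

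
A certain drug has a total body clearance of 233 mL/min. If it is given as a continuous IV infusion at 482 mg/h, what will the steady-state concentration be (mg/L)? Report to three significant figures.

Convert clearance: 233 mL/min × 60 min/h ÷ 1000 mL/L = 13.98 L/h
Css = rate / CL = 482 / 13.98 = 34.48 mg/L

34.5 mg/L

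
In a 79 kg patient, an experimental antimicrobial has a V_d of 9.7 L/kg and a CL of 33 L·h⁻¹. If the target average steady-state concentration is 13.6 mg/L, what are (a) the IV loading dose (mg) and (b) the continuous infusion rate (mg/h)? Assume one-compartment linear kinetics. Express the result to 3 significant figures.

(a) 10400 mg; (b) 449 mg/h

Vd(total) = 79 kg × 9.7 L/kg = 766.3 L
LD = Vd · C_target = 766.3 × 13.6 = 10420 mg
Maintenance infusion rate = CL × Css = 33.00 × 13.6 = 448.8 mg/h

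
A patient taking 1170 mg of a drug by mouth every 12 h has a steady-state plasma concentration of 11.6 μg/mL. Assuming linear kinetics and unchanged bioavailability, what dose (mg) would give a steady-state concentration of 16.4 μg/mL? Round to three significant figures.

1650 mg

With linear kinetics, Css is proportional to dose rate (D/τ) at fixed clearance.
D₂ = D₁ × (Css,target / Css,current) = 1170 × 16.4/11.6 = 1654 mg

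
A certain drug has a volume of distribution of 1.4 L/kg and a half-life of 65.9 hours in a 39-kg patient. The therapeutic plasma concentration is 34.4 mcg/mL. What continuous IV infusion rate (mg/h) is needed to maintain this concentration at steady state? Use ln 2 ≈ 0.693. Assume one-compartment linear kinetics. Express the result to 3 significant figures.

19.8 mg/h

Vd(total) = 39 kg × 1.4 L/kg = 54.60 L
CL = 0.693 × Vd / t½ = 0.693 × 54.60 / 65.9 = 0.5742 L/h
Infusion rate = CL × Css = 0.5742 × 34.4 = 19.75 mg/h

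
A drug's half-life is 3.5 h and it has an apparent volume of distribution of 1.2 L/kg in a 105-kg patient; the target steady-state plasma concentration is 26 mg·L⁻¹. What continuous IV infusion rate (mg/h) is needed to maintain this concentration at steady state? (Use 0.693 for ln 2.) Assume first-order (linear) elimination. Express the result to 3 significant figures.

649 mg/h

Total Vd = 1.2 × 105 = 126.0 L
CL = ln 2 · Vd / t½ = 0.693 × 126.0 / 3.5 = 24.95 L/h
Infusion rate = CL × Css = 24.95 × 26 = 648.7 mg/h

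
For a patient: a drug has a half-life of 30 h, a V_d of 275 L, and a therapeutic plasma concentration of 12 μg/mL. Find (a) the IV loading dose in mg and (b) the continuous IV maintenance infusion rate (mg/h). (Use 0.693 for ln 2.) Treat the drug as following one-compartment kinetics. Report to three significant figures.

(a) 3300 mg; (b) 76.2 mg/h

LD = Vd × C = 275.0 × 12 = 3300 mg
CL = 0.693 × Vd / t½ = 0.693 × 275.0 / 30 = 6.353 L/h
Infusion rate = CL × Css = 6.353 × 12 = 76.24 mg/h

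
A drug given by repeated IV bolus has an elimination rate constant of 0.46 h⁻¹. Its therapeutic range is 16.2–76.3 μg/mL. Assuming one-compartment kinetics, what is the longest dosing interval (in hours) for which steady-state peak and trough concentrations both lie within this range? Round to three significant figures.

3.37 h

Between IV bolus doses, concentration decays as C = C₀·e^(−kτ), so C_peak/C_trough = e^(kτ).
τ_max = ln(C_peak/C_trough) / k = ln(76.3/16.2) / 0.4600 = 1.550 / 0.4600 = 3.370 h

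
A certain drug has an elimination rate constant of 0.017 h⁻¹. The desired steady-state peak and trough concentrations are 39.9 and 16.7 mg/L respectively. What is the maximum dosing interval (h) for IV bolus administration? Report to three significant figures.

51.2 h

Between IV bolus doses, concentration decays as C = C₀·e^(−kτ), so C_peak/C_trough = e^(kτ).
τ_max = ln(C_peak/C_trough) / k = ln(39.9/16.7) / 0.01700 = 0.8710 / 0.01700 = 51.24 h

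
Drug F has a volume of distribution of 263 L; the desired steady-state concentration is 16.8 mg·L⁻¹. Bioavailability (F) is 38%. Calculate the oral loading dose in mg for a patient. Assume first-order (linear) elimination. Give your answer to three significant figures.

11600 mg

The loading dose fills Vd to the target concentration.
LD = Vd × C / F = 263.0 × 16.80 / 0.38 = 11630 mg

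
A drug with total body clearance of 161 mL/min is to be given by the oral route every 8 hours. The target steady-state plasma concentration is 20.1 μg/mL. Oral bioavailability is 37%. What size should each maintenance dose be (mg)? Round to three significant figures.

4200 mg

CL = 161 mL/min × 60/1000 = 9.660 L/h
D = CL × Css × τ / F = 9.660 × 20.1 × 8 / 0.37 = 4198 mg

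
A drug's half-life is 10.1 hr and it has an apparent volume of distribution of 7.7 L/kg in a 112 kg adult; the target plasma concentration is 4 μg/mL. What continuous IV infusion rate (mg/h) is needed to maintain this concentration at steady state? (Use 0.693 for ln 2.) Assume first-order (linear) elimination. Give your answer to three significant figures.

Vd(total) = 112 kg × 7.7 L/kg = 862.4 L
k = 0.693/10.1 = 0.06861 h⁻¹, so CL = k·Vd = 0.06861 × 862.4 = 59.17 L/h
Infusion rate = CL × Css = 59.17 × 4 = 236.7 mg/h

237 mg/h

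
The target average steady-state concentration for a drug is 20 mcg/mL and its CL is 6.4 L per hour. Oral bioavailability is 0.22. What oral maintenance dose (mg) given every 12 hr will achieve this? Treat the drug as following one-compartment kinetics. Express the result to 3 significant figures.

6980 mg

D = CL × Css × τ / F = 6.400 × 20 × 12 / 0.22 = 6982 mg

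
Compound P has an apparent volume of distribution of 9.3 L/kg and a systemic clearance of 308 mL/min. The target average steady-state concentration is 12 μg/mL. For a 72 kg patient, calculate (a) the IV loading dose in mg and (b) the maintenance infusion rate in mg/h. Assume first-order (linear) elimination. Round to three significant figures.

Vd = 9.3 L/kg × 72 kg = 669.6 L
LD = Vd · C_target = 669.6 × 12 = 8035 mg
CL = 308 mL/min × 60/1000 = 18.48 L/h
Maintenance infusion rate = CL × Css = 18.48 × 12 = 221.8 mg/h

(a) 8040 mg; (b) 222 mg/h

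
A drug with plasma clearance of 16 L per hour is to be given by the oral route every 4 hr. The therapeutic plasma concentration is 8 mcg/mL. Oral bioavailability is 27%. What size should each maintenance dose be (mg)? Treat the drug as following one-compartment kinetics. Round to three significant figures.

1900 mg

At steady state, dose per interval replaces the amount cleared in that interval: F·D/τ = CL·Css.
D = CL × Css × τ / F = 16.00 × 8 × 4 / 0.27 = 1896 mg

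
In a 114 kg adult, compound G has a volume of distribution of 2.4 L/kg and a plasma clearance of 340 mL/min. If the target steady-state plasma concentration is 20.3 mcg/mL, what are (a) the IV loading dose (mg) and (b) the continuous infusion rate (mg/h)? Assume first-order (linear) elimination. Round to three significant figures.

Vd = 2.4 L/kg × 114 kg = 273.6 L
LD = Vd · C_target = 273.6 × 20.3 = 5554 mg
CL = 340 mL/min = 340 × 0.06 = 20.40 L/h
Infusion rate = 20.40 L/h × 20.3 mg/L = 414.1 mg/h

(a) 5550 mg; (b) 414 mg/h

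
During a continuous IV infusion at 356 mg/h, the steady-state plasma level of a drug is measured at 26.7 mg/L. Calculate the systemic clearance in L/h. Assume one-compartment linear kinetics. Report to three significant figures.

13.3 L/h

At steady state, infusion rate = CL × Css, so CL = rate / Css.
CL = 356 / 26.7 = 13.33 L/h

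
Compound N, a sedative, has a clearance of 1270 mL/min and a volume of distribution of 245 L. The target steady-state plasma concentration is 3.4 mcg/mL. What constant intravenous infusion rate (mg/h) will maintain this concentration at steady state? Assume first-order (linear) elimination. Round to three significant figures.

259 mg/h

Convert clearance: 1270 mL/min × 60 min/h ÷ 1000 mL/L = 76.20 L/h
Rate = CL × Css = 76.20 × 3.4 = 259.1 mg/h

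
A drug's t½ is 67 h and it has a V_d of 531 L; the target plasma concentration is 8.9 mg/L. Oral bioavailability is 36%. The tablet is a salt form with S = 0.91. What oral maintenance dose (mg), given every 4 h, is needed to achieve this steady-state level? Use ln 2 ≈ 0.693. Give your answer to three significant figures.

CL = 0.693 × Vd / t½ = 0.693 × 531.0 / 67 = 5.492 L/h
D = CL × Css × τ / F / S = 5.492 × 8.9 × 4 / 0.36 / 0.91 = 596.8 mg

597 mg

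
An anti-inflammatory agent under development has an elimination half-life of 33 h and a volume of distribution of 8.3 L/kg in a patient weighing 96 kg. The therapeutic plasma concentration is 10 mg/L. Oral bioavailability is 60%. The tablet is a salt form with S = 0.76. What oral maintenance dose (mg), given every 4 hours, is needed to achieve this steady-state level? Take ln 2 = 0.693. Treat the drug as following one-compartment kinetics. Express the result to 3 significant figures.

1470 mg

Total Vd = 8.3 × 96 = 796.8 L
k = 0.693/33 = 0.02100 h⁻¹, so CL = k·Vd = 0.02100 × 796.8 = 16.73 L/h
D = CL × Css × τ / F / S = 16.73 × 10 × 4 / 0.6 / 0.76 = 1468 mg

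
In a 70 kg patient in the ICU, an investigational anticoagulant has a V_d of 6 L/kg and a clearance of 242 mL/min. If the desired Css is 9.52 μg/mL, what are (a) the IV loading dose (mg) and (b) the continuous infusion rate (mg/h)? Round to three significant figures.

(a) 4000 mg; (b) 138 mg/h

Vd(total) = 70 kg × 6 L/kg = 420.0 L
Loading: fill Vd to C_target → 420.0 L × 9.52 mg/L = 3998 mg
Convert clearance: 242 mL/min × 60 min/h ÷ 1000 mL/L = 14.52 L/h
Maintenance infusion rate = CL × Css = 14.52 × 9.52 = 138.2 mg/h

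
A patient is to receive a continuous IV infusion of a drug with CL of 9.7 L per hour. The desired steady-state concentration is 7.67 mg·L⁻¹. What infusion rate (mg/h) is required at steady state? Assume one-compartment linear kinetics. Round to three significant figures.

Rate = CL × Css = 9.700 × 7.67 = 74.40 mg/h

74.4 mg/h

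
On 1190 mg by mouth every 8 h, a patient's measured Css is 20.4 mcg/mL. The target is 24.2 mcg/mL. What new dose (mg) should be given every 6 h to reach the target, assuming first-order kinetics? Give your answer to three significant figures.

1060 mg

With linear kinetics, Css is proportional to dose rate (D/τ) at fixed clearance.
D₂ = D₁ × (Css,target / Css,current) × (τ₂/τ₁) = 1190 × (24.2/20.4) × (6/8) = 1059 mg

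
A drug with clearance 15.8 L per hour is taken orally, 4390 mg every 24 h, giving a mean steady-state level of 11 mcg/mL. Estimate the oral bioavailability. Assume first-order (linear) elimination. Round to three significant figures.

0.950

F·D/τ = CL·Css at steady state → F = CL·Css·τ / D.
F = 15.8 × 11 × 24 / 4390 = 0.950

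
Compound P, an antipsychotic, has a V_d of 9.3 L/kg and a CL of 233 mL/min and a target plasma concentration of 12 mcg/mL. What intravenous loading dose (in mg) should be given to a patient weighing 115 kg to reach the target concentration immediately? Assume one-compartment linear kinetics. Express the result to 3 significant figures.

Vd = 9.3 L/kg × 115 kg = 1070 L
LD = Vd × C = 1070 × 12.00 = 12840 mg

12800 mg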